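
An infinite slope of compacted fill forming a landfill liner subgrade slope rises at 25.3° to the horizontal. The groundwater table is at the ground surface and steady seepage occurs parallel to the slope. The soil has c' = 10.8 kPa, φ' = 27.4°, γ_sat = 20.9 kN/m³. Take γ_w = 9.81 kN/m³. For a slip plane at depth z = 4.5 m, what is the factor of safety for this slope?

FS = 0.88

With seepage parallel to the slope and the water table at the surface, the effective normal stress on the slip plane uses the buoyant unit weight γ' = γ_sat − γ_w while the driving shear stress uses γ_sat:
FS = [c' + γ' z cos²β tanφ'] / [γ_sat z sinβ cosβ]
γ' = 20.9 − 9.81 = 11.09 kN/m³
Numerator = 10.8 + 11.09·4.5·cos²25.3°·tan27.4° = 10.8 + 11.09·4.5·0.8174·0.5184 = 31.944 kPa
Denominator = 20.9·4.5·sin25.3°·cos25.3° = 20.9·4.5·0.4274·0.9041 = 36.338 kPa
FS = 31.944 / 36.338 = 0.879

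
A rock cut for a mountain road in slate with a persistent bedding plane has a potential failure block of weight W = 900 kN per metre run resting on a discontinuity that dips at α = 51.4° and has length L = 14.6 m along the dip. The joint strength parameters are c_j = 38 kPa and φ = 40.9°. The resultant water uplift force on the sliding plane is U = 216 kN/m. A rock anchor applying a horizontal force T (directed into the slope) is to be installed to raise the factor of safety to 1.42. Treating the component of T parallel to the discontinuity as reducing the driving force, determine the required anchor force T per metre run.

T = 93 kN/m

Resolving forces along and normal to the sliding plane, with the horizontal anchor force T adding T·sinα to the effective normal force and T·cosα acting up the plane against the driving force:
FS = [c_jL + (W cosα − U + T sinα) tanφ] / [W sinα − T cosα]
Without the anchor: N' = 345.5 kN/m, driving T_d = 703.4 kN/m, resisting R = 38·14.6 + 345.5·tan40.9° = 854.1 kN/m, FS = 1.21.
Setting FS = 1.42 and solving for T:
1.42·(703.4 − T cos51.4°) = 854.1 + T sin51.4°·tan40.9°
T·(sin51.4°·tan40.9° + 1.42·cos51.4°) = 1.42·703.4 − 854.1
T·(0.7815·0.8662 + 1.42·0.6239) = 998.8 − 854.1 = 144.7
T·1.5629 = 144.7
T = 92.6 kN/m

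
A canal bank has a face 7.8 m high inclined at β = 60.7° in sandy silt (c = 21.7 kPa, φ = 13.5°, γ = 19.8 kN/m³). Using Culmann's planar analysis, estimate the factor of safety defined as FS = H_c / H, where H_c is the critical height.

H_c = (4c/γ) · sinβ cosφ / [1 − cos(β − φ)]
    = (4·21.7/19.8) · sin60.7°·cos13.5° / [1 − cos47.2°]
    = 4.384 · 0.8480 / 0.3206 = 11.60 m
FS = H_c / H = 11.60 / 7.8 = 1.487

FS = 1.49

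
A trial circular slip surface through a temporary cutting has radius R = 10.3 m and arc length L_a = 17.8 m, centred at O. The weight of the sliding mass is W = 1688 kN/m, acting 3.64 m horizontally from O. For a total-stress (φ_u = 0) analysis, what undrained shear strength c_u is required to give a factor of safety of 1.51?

FS = c_u·L_a·R / (W·d), so c_u = FS·W·d / (L_a·R).
c_u = 1.51·1688·3.64 / (17.80·10.3) = 9277.9 / 183.34 = 50.61 kPa

c_u = 50.6 kPa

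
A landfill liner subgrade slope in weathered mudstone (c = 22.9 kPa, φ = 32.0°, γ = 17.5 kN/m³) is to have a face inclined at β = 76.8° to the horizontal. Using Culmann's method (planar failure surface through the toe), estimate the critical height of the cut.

H_c = 14.88 m

Culmann's analysis gives the critical failure plane at α_cr = (β + φ)/2 = (76.8 + 32.0)/2 = 54.4°, and the critical height
H_c = (4c/γ) · sinβ cosφ / [1 − cos(β − φ)]
    = (4·22.9/17.5) · sin76.8°·cos32.0° / [1 − cos(44.8°)]
    = 5.234 · 0.9736·0.8480 / [1 − 0.7096]
    = 5.234 · 0.8256 / 0.2904
    = 14.88 m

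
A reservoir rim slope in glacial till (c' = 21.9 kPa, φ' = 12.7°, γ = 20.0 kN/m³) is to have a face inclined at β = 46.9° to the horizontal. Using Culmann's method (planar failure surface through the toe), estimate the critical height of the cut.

Culmann's analysis gives the critical failure plane at α_cr = (β + φ')/2 = (46.9 + 12.7)/2 = 29.8°, and the critical height
H_c = (4c'/γ) · sinβ cosφ' / [1 − cos(β − φ')]
    = (4·21.9/20.0) · sin46.9°·cos12.7° / [1 − cos(34.2°)]
    = 4.380 · 0.7302·0.9755 / [1 − 0.8271]
    = 4.380 · 0.7123 / 0.1729
    = 18.04 m

H_c = 18.04 m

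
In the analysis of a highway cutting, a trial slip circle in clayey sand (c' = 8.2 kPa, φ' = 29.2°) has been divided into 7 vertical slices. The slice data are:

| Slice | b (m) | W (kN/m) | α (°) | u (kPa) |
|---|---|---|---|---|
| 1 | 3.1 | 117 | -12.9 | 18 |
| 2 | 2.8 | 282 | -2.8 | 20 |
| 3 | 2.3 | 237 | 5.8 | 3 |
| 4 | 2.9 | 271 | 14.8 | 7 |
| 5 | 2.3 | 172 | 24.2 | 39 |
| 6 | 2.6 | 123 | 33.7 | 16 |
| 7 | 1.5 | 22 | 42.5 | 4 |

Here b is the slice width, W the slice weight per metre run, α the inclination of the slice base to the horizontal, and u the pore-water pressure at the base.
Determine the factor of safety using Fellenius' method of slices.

Ordinary method of slices: FS = Σ[c'·Δl_i + (W_i cosα_i − u_i·Δl_i)·tanφ'] / Σ W_i sinα_i, with Δl_i = b_i / cosα_i.
Slice 1: Δl = 3.1/cos(-12.9°) = 3.180 m; N'_1 = 117·cos(-12.9°) − 18·3.180 = 56.8; c'Δl = 26.08; W sinα = -26.1
Slice 2: Δl = 2.8/cos(-2.8°) = 2.803 m; N'_2 = 282·cos(-2.8°) − 20·2.803 = 225.6; c'Δl = 22.99; W sinα = -13.8
Slice 3: Δl = 2.3/cos5.8° = 2.312 m; N'_3 = 237·cos5.8° − 3·2.312 = 228.9; c'Δl = 18.96; W sinα = 24.0
Slice 4: Δl = 2.9/cos14.8° = 3.000 m; N'_4 = 271·cos14.8° − 7·3.000 = 241.0; c'Δl = 24.60; W sinα = 69.2
Slice 5: Δl = 2.3/cos24.2° = 2.522 m; N'_5 = 172·cos24.2° − 39·2.522 = 58.5; c'Δl = 20.68; W sinα = 70.5
Slice 6: Δl = 2.6/cos33.7° = 3.125 m; N'_6 = 123·cos33.7° − 16·3.125 = 52.3; c'Δl = 25.63; W sinα = 68.2
Slice 7: Δl = 1.5/cos42.5° = 2.035 m; N'_7 = 22·cos42.5° − 4·2.035 = 8.1; c'Δl = 16.68; W sinα = 14.9
Σc'Δl = 155.6 kN/m; ΣN' = 871.2 kN/m; ΣW sinα = 206.9 kN/m
Resisting = 155.6 + 871.2·tan29.2° = 155.6 + 486.9 = 642.5 kN/m
FS = 642.5 / 206.9 = 3.105

FS = 3.11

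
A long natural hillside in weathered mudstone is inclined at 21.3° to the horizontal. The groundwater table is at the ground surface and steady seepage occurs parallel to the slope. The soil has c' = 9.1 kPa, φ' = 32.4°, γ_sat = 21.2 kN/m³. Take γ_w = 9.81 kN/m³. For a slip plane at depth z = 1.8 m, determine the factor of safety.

FS = 1.58

With seepage parallel to the slope and the water table at the surface, the effective normal stress on the slip plane uses the buoyant unit weight γ' = γ_sat − γ_w while the driving shear stress uses γ_sat:
FS = [c' + γ' z cos²β tanφ'] / [γ_sat z sinβ cosβ]
γ' = 21.2 − 9.81 = 11.39 kN/m³
Numerator = 9.1 + 11.39·1.8·cos²21.3°·tan32.4° = 9.1 + 11.39·1.8·0.8680·0.6346 = 20.394 kPa
Denominator = 21.2·1.8·sin21.3°·cos21.3° = 21.2·1.8·0.3633·0.9317 = 12.915 kPa
FS = 20.394 / 12.915 = 1.579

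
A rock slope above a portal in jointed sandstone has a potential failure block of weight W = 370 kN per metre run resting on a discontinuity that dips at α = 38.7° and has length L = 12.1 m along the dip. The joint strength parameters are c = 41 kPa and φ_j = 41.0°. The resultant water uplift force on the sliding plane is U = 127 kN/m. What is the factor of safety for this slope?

FS = 2.75

Resolving the block weight along and normal to the plane and applying the Mohr–Coulomb strength on the joint:
N' = W cosα − U = 370·cos38.7° − 127 = 161.8 kN/m
Driving force T = W sinα = 370·sin38.7° = 231.3 kN/m
Resisting force R = c·L + N'·tanφ_j = 41·12.1 + 161.8·tan41.0° = 496.1 + 140.6 = 636.7 kN/m
FS = R / T = 636.7 / 231.3 = 2.752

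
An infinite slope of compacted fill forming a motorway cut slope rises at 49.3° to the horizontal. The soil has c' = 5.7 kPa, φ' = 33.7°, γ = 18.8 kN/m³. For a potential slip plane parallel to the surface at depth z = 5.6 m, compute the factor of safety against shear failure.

For an infinite slope with a slip plane parallel to the surface (no pore pressure): FS = [c' + γz cos²β tanφ'] / [γz sinβ cosβ].
γz = 18.8·5.6 = 105.28 kN/m²
Numerator = 5.7 + 105.28·cos²49.3°·tan33.7° = 5.7 + 105.28·0.4252·0.6669 = 35.557 kPa
Denominator = 105.28·sin49.3°·cos49.3° = 105.28·0.7581·0.6521 = 52.048 kPa
FS = 35.557 / 52.048 = 0.683

FS = 0.68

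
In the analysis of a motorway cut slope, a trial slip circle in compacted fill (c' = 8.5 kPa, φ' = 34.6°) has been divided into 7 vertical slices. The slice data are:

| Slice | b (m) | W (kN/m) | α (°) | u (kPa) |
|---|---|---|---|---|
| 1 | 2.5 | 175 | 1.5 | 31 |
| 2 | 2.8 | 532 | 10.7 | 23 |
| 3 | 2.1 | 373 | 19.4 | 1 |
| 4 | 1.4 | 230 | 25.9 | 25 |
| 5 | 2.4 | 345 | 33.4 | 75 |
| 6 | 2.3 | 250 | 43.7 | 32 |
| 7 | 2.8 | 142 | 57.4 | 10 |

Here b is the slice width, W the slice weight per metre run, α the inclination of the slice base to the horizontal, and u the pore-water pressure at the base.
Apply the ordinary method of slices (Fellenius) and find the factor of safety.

Ordinary method of slices: FS = Σ[c'·Δl_i + (W_i cosα_i − u_i·Δl_i)·tanφ'] / Σ W_i sinα_i, with Δl_i = b_i / cosα_i.
Slice 1: Δl = 2.5/cos1.5° = 2.501 m; N'_1 = 175·cos1.5° − 31·2.501 = 97.4; c'Δl = 21.26; W sinα = 4.6
Slice 2: Δl = 2.8/cos10.7° = 2.850 m; N'_2 = 532·cos10.7° − 23·2.850 = 457.2; c'Δl = 24.22; W sinα = 98.8
Slice 3: Δl = 2.1/cos19.4° = 2.226 m; N'_3 = 373·cos19.4° − 1·2.226 = 349.6; c'Δl = 18.92; W sinα = 123.9
Slice 4: Δl = 1.4/cos25.9° = 1.556 m; N'_4 = 230·cos25.9° − 25·1.556 = 168.0; c'Δl = 13.23; W sinα = 100.5
Slice 5: Δl = 2.4/cos33.4° = 2.875 m; N'_5 = 345·cos33.4° − 75·2.875 = 72.4; c'Δl = 24.44; W sinα = 189.9
Slice 6: Δl = 2.3/cos43.7° = 3.181 m; N'_6 = 250·cos43.7° − 32·3.181 = 78.9; c'Δl = 27.04; W sinα = 172.7
Slice 7: Δl = 2.8/cos57.4° = 5.197 m; N'_7 = 142·cos57.4° − 10·5.197 = 24.5; c'Δl = 44.17; W sinα = 119.6
Σc'Δl = 173.3 kN/m; ΣN' = 1248.1 kN/m; ΣW sinα = 810.0 kN/m
Resisting = 173.3 + 1248.1·tan34.6° = 173.3 + 861.0 = 1034.3 kN/m
FS = 1034.3 / 810.0 = 1.277

FS = 1.28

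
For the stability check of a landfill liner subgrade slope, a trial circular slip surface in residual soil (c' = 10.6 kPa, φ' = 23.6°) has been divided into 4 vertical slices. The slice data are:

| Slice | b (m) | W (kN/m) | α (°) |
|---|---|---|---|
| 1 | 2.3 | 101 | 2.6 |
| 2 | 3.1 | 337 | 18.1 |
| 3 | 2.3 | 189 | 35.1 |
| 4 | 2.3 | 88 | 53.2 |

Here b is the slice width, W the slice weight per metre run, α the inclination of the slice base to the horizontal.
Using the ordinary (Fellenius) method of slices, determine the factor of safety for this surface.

FS = 1.40

Ordinary method of slices: FS = Σ[c'·Δl_i + (W_i cosα_i)·tanφ'] / Σ W_i sinα_i, with Δl_i = b_i / cosα_i.
Slice 1: Δl = 2.3/cos2.6° = 2.302 m; N'_1 = 101·cos2.6° = 100.9; c'Δl = 24.41; W sinα = 4.6
Slice 2: Δl = 3.1/cos18.1° = 3.261 m; N'_2 = 337·cos18.1° = 320.3; c'Δl = 34.57; W sinα = 104.7
Slice 3: Δl = 2.3/cos35.1° = 2.811 m; N'_3 = 189·cos35.1° = 154.6; c'Δl = 29.80; W sinα = 108.7
Slice 4: Δl = 2.3/cos53.2° = 3.840 m; N'_4 = 88·cos53.2° = 52.7; c'Δl = 40.70; W sinα = 70.5
Σc'Δl = 129.5 kN/m; ΣN' = 628.6 kN/m; ΣW sinα = 288.4 kN/m
Resisting = 129.5 + 628.6·tan23.6° = 129.5 + 274.6 = 404.1 kN/m
FS = 404.1 / 288.4 = 1.401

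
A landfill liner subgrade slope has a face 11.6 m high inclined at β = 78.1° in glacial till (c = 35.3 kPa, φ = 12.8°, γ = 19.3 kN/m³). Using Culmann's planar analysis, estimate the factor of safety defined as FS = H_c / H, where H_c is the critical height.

H_c = (4c/γ) · sinβ cosφ / [1 − cos(β − φ)]
    = (4·35.3/19.3) · sin78.1°·cos12.8° / [1 − cos65.3°]
    = 7.316 · 0.9542 / 0.5821 = 11.99 m
FS = H_c / H = 11.99 / 11.6 = 1.034

FS = 1.03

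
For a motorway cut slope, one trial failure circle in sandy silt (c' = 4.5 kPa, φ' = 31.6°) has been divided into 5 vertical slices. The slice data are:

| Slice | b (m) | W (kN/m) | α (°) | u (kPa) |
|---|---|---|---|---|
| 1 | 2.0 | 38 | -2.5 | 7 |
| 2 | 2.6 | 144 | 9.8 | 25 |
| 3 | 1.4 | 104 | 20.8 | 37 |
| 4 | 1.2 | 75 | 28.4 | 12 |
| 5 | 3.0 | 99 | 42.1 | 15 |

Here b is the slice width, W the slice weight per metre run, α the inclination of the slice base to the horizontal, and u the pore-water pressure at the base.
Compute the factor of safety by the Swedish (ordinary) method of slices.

Ordinary method of slices: FS = Σ[c'·Δl_i + (W_i cosα_i − u_i·Δl_i)·tanφ'] / Σ W_i sinα_i, with Δl_i = b_i / cosα_i.
Slice 1: Δl = 2.0/cos(-2.5°) = 2.002 m; N'_1 = 38·cos(-2.5°) − 7·2.002 = 24.0; c'Δl = 9.01; W sinα = -1.7
Slice 2: Δl = 2.6/cos9.8° = 2.639 m; N'_2 = 144·cos9.8° − 25·2.639 = 75.9; c'Δl = 11.87; W sinα = 24.5
Slice 3: Δl = 1.4/cos20.8° = 1.498 m; N'_3 = 104·cos20.8° − 37·1.498 = 41.8; c'Δl = 6.74; W sinα = 36.9
Slice 4: Δl = 1.2/cos28.4° = 1.364 m; N'_4 = 75·cos28.4° − 12·1.364 = 49.6; c'Δl = 6.14; W sinα = 35.7
Slice 5: Δl = 3.0/cos42.1° = 4.043 m; N'_5 = 99·cos42.1° − 15·4.043 = 12.8; c'Δl = 18.19; W sinα = 66.4
Σc'Δl = 52.0 kN/m; ΣN' = 204.1 kN/m; ΣW sinα = 161.8 kN/m
Resisting = 52.0 + 204.1·tan31.6° = 52.0 + 125.6 = 177.5 kN/m
FS = 177.5 / 161.8 = 1.097

FS = 1.10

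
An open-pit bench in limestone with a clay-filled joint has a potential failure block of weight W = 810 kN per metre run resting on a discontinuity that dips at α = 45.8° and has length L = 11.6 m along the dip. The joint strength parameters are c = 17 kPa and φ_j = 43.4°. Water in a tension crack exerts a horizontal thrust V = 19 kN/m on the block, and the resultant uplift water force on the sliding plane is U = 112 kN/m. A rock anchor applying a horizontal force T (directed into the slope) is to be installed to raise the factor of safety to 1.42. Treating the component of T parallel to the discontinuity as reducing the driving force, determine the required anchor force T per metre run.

T = 138 kN/m

Resolving forces along and normal to the sliding plane, with the horizontal anchor force T adding T·sinα to the effective normal force and T·cosα acting up the plane against the driving force:
FS = [cL + (W cosα − U − V sinα + T sinα) tanφ_j] / [W sinα + V cosα − T cosα]
Without the anchor: N' = 439.1 kN/m, driving T_d = 593.9 kN/m, resisting R = 17·11.6 + 439.1·tan43.4° = 612.4 kN/m, FS = 1.03.
Setting FS = 1.42 and solving for T:
1.42·(593.9 − T cos45.8°) = 612.4 + T sin45.8°·tan43.4°
T·(sin45.8°·tan43.4° + 1.42·cos45.8°) = 1.42·593.9 − 612.4
T·(0.7169·0.9457 + 1.42·0.6972) = 843.4 − 612.4 = 231.0
T·1.6679 = 231.0
T = 138.5 kN/m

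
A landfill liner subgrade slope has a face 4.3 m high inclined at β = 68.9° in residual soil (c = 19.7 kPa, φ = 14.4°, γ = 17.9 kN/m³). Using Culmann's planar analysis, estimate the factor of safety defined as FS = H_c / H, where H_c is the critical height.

FS = 2.21

H_c = (4c/γ) · sinβ cosφ / [1 − cos(β − φ)]
    = (4·19.7/17.9) · sin68.9°·cos14.4° / [1 − cos54.5°]
    = 4.402 · 0.9036 / 0.4193 = 9.49 m
FS = H_c / H = 9.49 / 4.3 = 2.206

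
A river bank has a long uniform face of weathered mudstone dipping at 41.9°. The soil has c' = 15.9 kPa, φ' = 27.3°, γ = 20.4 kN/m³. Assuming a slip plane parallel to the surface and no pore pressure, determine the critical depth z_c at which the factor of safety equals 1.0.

z_c = 3.69 m

Setting FS = 1.00 in FS = [c' + γz cos²β tanφ'] / [γz sinβ cosβ] and solving for z:
z = c' / [γ cosβ (FS·sinβ − cosβ·tanφ')]
  = 15.9 / [20.4·cos41.9°·(1.00·sin41.9° − cos41.9°·tan27.3°)]
  = 15.9 / [20.4·0.7443·(1.00·0.6678 − 0.7443·0.5161)]
  = 15.9 / 4.3072 = 3.692 m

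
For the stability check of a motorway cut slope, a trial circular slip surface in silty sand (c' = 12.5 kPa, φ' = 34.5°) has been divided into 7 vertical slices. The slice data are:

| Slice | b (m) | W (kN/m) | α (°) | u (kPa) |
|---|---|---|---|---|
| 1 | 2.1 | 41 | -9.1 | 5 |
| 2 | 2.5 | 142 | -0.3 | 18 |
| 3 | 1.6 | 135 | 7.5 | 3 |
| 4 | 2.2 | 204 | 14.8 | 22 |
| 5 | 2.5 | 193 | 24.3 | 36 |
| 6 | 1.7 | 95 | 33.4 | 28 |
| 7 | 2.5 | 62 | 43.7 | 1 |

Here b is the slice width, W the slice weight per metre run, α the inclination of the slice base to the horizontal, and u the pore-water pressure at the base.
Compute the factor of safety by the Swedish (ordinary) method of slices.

Ordinary method of slices: FS = Σ[c'·Δl_i + (W_i cosα_i − u_i·Δl_i)·tanφ'] / Σ W_i sinα_i, with Δl_i = b_i / cosα_i.
Slice 1: Δl = 2.1/cos(-9.1°) = 2.127 m; N'_1 = 41·cos(-9.1°) − 5·2.127 = 29.9; c'Δl = 26.58; W sinα = -6.5
Slice 2: Δl = 2.5/cos(-0.3°) = 2.500 m; N'_2 = 142·cos(-0.3°) − 18·2.500 = 97.0; c'Δl = 31.25; W sinα = -0.7
Slice 3: Δl = 1.6/cos7.5° = 1.614 m; N'_3 = 135·cos7.5° − 3·1.614 = 129.0; c'Δl = 20.17; W sinα = 17.6
Slice 4: Δl = 2.2/cos14.8° = 2.275 m; N'_4 = 204·cos14.8° − 22·2.275 = 147.2; c'Δl = 28.44; W sinα = 52.1
Slice 5: Δl = 2.5/cos24.3° = 2.743 m; N'_5 = 193·cos24.3° − 36·2.743 = 77.2; c'Δl = 34.29; W sinα = 79.4
Slice 6: Δl = 1.7/cos33.4° = 2.036 m; N'_6 = 95·cos33.4° − 28·2.036 = 22.3; c'Δl = 25.45; W sinα = 52.3
Slice 7: Δl = 2.5/cos43.7° = 3.458 m; N'_7 = 62·cos43.7° − 1·3.458 = 41.4; c'Δl = 43.22; W sinα = 42.8
Σc'Δl = 209.4 kN/m; ΣN' = 543.8 kN/m; ΣW sinα = 237.1 kN/m
Resisting = 209.4 + 543.8·tan34.5° = 209.4 + 373.8 = 583.2 kN/m
FS = 583.2 / 237.1 = 2.460

FS = 2.46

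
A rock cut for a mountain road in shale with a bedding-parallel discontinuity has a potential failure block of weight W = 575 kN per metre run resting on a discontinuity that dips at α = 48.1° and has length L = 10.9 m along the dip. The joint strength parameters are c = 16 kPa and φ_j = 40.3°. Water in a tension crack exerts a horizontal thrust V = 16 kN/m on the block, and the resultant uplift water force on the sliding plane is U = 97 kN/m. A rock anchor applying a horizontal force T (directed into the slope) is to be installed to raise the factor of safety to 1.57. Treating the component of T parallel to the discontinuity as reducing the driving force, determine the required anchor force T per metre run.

Resolving forces along and normal to the sliding plane, with the horizontal anchor force T adding T·sinα to the effective normal force and T·cosα acting up the plane against the driving force:
FS = [cL + (W cosα − U − V sinα + T sinα) tanφ_j] / [W sinα + V cosα − T cosα]
Without the anchor: N' = 275.1 kN/m, driving T_d = 438.7 kN/m, resisting R = 16·10.9 + 275.1·tan40.3° = 407.7 kN/m, FS = 0.93.
Setting FS = 1.57 and solving for T:
1.57·(438.7 − T cos48.1°) = 407.7 + T sin48.1°·tan40.3°
T·(sin48.1°·tan40.3° + 1.57·cos48.1°) = 1.57·438.7 − 407.7
T·(0.7443·0.8481 + 1.57·0.6678) = 688.7 − 407.7 = 281.0
T·1.6797 = 281.0
T = 167.3 kN/m

T = 167 kN/m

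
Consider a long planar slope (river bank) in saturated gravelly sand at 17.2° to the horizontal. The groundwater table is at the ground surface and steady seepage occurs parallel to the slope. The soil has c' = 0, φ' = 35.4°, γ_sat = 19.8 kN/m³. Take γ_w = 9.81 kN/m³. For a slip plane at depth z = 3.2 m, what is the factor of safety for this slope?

With seepage parallel to the slope and the water table at the surface, the effective normal stress on the slip plane uses the buoyant unit weight γ' = γ_sat − γ_w while the driving shear stress uses γ_sat:
FS = [c' + γ' z cos²β tanφ'] / [γ_sat z sinβ cosβ]
(For c' = 0 this reduces to FS = (γ'/γ_sat)·tanφ'/tanβ.)
γ' = 19.8 − 9.81 = 9.99 kN/m³
Numerator = 0.0 + 9.99·3.2·cos²17.2°·tan35.4° = 0.0 + 9.99·3.2·0.9126·0.7107 = 20.732 kPa
Denominator = 19.8·3.2·sin17.2°·cos17.2° = 19.8·3.2·0.2957·0.9553 = 17.898 kPa
FS = 20.732 / 17.898 = 1.158

FS = 1.16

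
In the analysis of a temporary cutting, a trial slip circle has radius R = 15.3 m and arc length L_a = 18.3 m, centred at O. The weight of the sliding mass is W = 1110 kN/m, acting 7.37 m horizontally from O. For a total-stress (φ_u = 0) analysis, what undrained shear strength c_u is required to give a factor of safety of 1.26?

FS = c_u·L_a·R / (W·d), so c_u = FS·W·d / (L_a·R).
c_u = 1.26·1110·7.37 / (18.30·15.3) = 10307.7 / 279.99 = 36.81 kPa

c_u = 36.8 kPa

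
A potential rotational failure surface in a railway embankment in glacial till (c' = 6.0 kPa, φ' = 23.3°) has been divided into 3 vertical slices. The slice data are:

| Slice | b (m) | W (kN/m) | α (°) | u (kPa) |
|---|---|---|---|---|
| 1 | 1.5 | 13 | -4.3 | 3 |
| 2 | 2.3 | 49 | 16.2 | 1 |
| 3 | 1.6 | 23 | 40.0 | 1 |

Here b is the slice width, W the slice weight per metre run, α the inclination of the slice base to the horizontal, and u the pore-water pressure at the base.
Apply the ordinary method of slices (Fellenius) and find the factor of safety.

FS = 2.38

Ordinary method of slices: FS = Σ[c'·Δl_i + (W_i cosα_i − u_i·Δl_i)·tanφ'] / Σ W_i sinα_i, with Δl_i = b_i / cosα_i.
Slice 1: Δl = 1.5/cos(-4.3°) = 1.504 m; N'_1 = 13·cos(-4.3°) − 3·1.504 = 8.5; c'Δl = 9.03; W sinα = -1.0
Slice 2: Δl = 2.3/cos16.2° = 2.395 m; N'_2 = 49·cos16.2° − 1·2.395 = 44.7; c'Δl = 14.37; W sinα = 13.7
Slice 3: Δl = 1.6/cos40.0° = 2.089 m; N'_3 = 23·cos40.0° − 1·2.089 = 15.5; c'Δl = 12.53; W sinα = 14.8
Σc'Δl = 35.9 kN/m; ΣN' = 68.6 kN/m; ΣW sinα = 27.5 kN/m
Resisting = 35.9 + 68.6·tan23.3° = 35.9 + 29.6 = 65.5 kN/m
FS = 65.5 / 27.5 = 2.383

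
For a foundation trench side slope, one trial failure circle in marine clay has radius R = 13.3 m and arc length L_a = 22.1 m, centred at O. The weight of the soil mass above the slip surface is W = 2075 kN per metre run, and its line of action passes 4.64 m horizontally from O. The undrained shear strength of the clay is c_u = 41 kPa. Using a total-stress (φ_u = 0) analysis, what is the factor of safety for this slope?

FS = 1.25

Taking moments about the centre O, the resisting moment is provided by the undrained shear strength acting along the arc:
M_R = c_u·L_a·R = 41·22.10·13.3 = 12051.1 kN·m/m
M_D = W·d = 2075·4.64 = 9628.0 kN·m/m
FS = M_R / M_D = 12051.1 / 9628.0 = 1.252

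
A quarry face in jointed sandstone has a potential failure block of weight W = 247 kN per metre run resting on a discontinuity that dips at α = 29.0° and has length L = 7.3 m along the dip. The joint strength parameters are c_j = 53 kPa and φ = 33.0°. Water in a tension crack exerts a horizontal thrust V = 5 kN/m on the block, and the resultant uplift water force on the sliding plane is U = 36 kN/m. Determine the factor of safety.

Resolving the block weight along and normal to the plane and applying the Mohr–Coulomb strength on the joint:
N' = W cosα − U − V sinα = 247·cos29.0° − 36 − 5·sin29.0° = 177.6 kN/m
Driving force T = W sinα + V cosα = 247·sin29.0° + 5·cos29.0° = 124.1 kN/m
Resisting force R = c_j·L + N'·tanφ = 53·7.3 + 177.6·tan33.0° = 386.9 + 115.3 = 502.2 kN/m
FS = R / T = 502.2 / 124.1 = 4.046

FS = 4.05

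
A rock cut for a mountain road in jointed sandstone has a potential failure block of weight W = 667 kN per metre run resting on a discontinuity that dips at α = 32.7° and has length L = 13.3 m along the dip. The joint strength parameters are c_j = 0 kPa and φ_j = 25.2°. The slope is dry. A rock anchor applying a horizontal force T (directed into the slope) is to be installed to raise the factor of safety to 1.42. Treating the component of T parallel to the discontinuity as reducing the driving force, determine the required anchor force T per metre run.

T = 171 kN/m

Resolving forces along and normal to the sliding plane, with the horizontal anchor force T adding T·sinα to the effective normal force and T·cosα acting up the plane against the driving force:
FS = [c_jL + (W cosα + T sinα) tanφ_j] / [W sinα − T cosα]
Without the anchor: N' = 561.3 kN/m, driving T_d = 360.3 kN/m, resisting R = 0·13.3 + 561.3·tan25.2° = 264.1 kN/m, FS = 0.73.
Setting FS = 1.42 and solving for T:
1.42·(360.3 − T cos32.7°) = 264.1 + T sin32.7°·tan25.2°
T·(sin32.7°·tan25.2° + 1.42·cos32.7°) = 1.42·360.3 − 264.1
T·(0.5402·0.4706 + 1.42·0.8415) = 511.7 − 264.1 = 247.6
T·1.4492 = 247.6
T = 170.8 kN/m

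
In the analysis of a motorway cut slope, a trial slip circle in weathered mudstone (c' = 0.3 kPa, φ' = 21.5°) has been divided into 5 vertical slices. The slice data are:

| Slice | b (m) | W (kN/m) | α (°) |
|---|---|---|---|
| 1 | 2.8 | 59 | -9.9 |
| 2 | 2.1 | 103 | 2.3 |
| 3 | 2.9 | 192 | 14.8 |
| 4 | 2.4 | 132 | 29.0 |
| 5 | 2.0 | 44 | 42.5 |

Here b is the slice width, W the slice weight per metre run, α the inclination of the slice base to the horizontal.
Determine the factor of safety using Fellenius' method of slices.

FS = 1.45

Ordinary method of slices: FS = Σ[c'·Δl_i + (W_i cosα_i)·tanφ'] / Σ W_i sinα_i, with Δl_i = b_i / cosα_i.
Slice 1: Δl = 2.8/cos(-9.9°) = 2.842 m; N'_1 = 59·cos(-9.9°) = 58.1; c'Δl = 0.85; W sinα = -10.1
Slice 2: Δl = 2.1/cos2.3° = 2.102 m; N'_2 = 103·cos2.3° = 102.9; c'Δl = 0.63; W sinα = 4.1
Slice 3: Δl = 2.9/cos14.8° = 3.000 m; N'_3 = 192·cos14.8° = 185.6; c'Δl = 0.90; W sinα = 49.0
Slice 4: Δl = 2.4/cos29.0° = 2.744 m; N'_4 = 132·cos29.0° = 115.4; c'Δl = 0.82; W sinα = 64.0
Slice 5: Δl = 2.0/cos42.5° = 2.713 m; N'_5 = 44·cos42.5° = 32.4; c'Δl = 0.81; W sinα = 29.7
Σc'Δl = 4.0 kN/m; ΣN' = 494.6 kN/m; ΣW sinα = 136.8 kN/m
Resisting = 4.0 + 494.6·tan21.5° = 4.0 + 194.8 = 198.8 kN/m
FS = 198.8 / 136.8 = 1.454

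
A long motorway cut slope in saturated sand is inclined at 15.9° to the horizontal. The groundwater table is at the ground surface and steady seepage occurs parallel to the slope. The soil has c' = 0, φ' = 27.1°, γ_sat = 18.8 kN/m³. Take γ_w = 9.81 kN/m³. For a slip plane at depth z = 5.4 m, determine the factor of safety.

FS = 0.86

With seepage parallel to the slope and the water table at the surface, the effective normal stress on the slip plane uses the buoyant unit weight γ' = γ_sat − γ_w while the driving shear stress uses γ_sat:
FS = [c' + γ' z cos²β tanφ'] / [γ_sat z sinβ cosβ]
(For c' = 0 this reduces to FS = (γ'/γ_sat)·tanφ'/tanβ.)
γ' = 18.8 − 9.81 = 8.99 kN/m³
Numerator = 0.0 + 8.99·5.4·cos²15.9°·tan27.1° = 0.0 + 8.99·5.4·0.9249·0.5117 = 22.978 kPa
Denominator = 18.8·5.4·sin15.9°·cos15.9° = 18.8·5.4·0.2740·0.9617 = 26.748 kPa
FS = 22.978 / 26.748 = 0.859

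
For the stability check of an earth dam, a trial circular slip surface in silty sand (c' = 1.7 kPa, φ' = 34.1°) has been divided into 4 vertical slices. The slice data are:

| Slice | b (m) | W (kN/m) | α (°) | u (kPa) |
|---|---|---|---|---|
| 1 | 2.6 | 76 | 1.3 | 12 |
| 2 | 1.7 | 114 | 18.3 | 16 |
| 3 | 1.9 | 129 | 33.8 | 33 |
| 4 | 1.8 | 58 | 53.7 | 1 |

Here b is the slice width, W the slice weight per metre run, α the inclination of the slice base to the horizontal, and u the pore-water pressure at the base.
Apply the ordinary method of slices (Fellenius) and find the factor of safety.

Ordinary method of slices: FS = Σ[c'·Δl_i + (W_i cosα_i − u_i·Δl_i)·tanφ'] / Σ W_i sinα_i, with Δl_i = b_i / cosα_i.
Slice 1: Δl = 2.6/cos1.3° = 2.601 m; N'_1 = 76·cos1.3° − 12·2.601 = 44.8; c'Δl = 4.42; W sinα = 1.7
Slice 2: Δl = 1.7/cos18.3° = 1.791 m; N'_2 = 114·cos18.3° − 16·1.791 = 79.6; c'Δl = 3.04; W sinα = 35.8
Slice 3: Δl = 1.9/cos33.8° = 2.286 m; N'_3 = 129·cos33.8° − 33·2.286 = 31.7; c'Δl = 3.89; W sinα = 71.8
Slice 4: Δl = 1.8/cos53.7° = 3.040 m; N'_4 = 58·cos53.7° − 1·3.040 = 31.3; c'Δl = 5.17; W sinα = 46.7
Σc'Δl = 16.5 kN/m; ΣN' = 187.4 kN/m; ΣW sinα = 156.0 kN/m
Resisting = 16.5 + 187.4·tan34.1° = 16.5 + 126.9 = 143.4 kN/m
FS = 143.4 / 156.0 = 0.919

FS = 0.92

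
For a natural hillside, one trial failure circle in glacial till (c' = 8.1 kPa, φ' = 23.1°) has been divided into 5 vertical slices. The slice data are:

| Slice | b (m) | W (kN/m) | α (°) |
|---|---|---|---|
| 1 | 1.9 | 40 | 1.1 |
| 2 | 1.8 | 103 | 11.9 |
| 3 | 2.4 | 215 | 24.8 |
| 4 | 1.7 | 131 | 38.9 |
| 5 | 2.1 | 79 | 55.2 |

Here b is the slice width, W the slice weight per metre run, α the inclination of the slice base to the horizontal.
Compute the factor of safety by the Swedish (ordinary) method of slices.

Ordinary method of slices: FS = Σ[c'·Δl_i + (W_i cosα_i)·tanφ'] / Σ W_i sinα_i, with Δl_i = b_i / cosα_i.
Slice 1: Δl = 1.9/cos1.1° = 1.900 m; N'_1 = 40·cos1.1° = 40.0; c'Δl = 15.39; W sinα = 0.8
Slice 2: Δl = 1.8/cos11.9° = 1.840 m; N'_2 = 103·cos11.9° = 100.8; c'Δl = 14.90; W sinα = 21.2
Slice 3: Δl = 2.4/cos24.8° = 2.644 m; N'_3 = 215·cos24.8° = 195.2; c'Δl = 21.41; W sinα = 90.2
Slice 4: Δl = 1.7/cos38.9° = 2.184 m; N'_4 = 131·cos38.9° = 101.9; c'Δl = 17.69; W sinα = 82.3
Slice 5: Δl = 2.1/cos55.2° = 3.680 m; N'_5 = 79·cos55.2° = 45.1; c'Δl = 29.80; W sinα = 64.9
Σc'Δl = 99.2 kN/m; ΣN' = 483.0 kN/m; ΣW sinα = 259.3 kN/m
Resisting = 99.2 + 483.0·tan23.1° = 99.2 + 206.0 = 305.2 kN/m
FS = 305.2 / 259.3 = 1.177

FS = 1.18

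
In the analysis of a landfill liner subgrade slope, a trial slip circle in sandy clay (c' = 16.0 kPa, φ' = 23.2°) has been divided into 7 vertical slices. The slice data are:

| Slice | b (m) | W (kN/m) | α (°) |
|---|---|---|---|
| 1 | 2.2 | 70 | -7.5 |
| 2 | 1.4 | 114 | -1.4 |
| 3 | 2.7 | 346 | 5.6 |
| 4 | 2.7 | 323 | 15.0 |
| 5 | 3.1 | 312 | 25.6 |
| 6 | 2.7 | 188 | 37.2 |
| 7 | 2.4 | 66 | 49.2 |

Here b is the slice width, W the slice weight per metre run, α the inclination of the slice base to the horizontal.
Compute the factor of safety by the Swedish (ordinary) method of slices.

FS = 2.17

Ordinary method of slices: FS = Σ[c'·Δl_i + (W_i cosα_i)·tanφ'] / Σ W_i sinα_i, with Δl_i = b_i / cosα_i.
Slice 1: Δl = 2.2/cos(-7.5°) = 2.219 m; N'_1 = 70·cos(-7.5°) = 69.4; c'Δl = 35.50; W sinα = -9.1
Slice 2: Δl = 1.4/cos(-1.4°) = 1.400 m; N'_2 = 114·cos(-1.4°) = 114.0; c'Δl = 22.41; W sinα = -2.8
Slice 3: Δl = 2.7/cos5.6° = 2.713 m; N'_3 = 346·cos5.6° = 344.3; c'Δl = 43.41; W sinα = 33.8
Slice 4: Δl = 2.7/cos15.0° = 2.795 m; N'_4 = 323·cos15.0° = 312.0; c'Δl = 44.72; W sinα = 83.6
Slice 5: Δl = 3.1/cos25.6° = 3.437 m; N'_5 = 312·cos25.6° = 281.4; c'Δl = 55.00; W sinα = 134.8
Slice 6: Δl = 2.7/cos37.2° = 3.390 m; N'_6 = 188·cos37.2° = 149.7; c'Δl = 54.24; W sinα = 113.7
Slice 7: Δl = 2.4/cos49.2° = 3.673 m; N'_7 = 66·cos49.2° = 43.1; c'Δl = 58.77; W sinα = 50.0
Σc'Δl = 314.0 kN/m; ΣN' = 1314.0 kN/m; ΣW sinα = 403.9 kN/m
Resisting = 314.0 + 1314.0·tan23.2° = 314.0 + 563.2 = 877.2 kN/m
FS = 877.2 / 403.9 = 2.172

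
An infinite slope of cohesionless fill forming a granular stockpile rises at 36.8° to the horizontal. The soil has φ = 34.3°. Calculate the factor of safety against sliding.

For a dry cohesionless infinite slope the factor of safety is FS = tanφ / tanβ.
FS = tan34.3° / tan36.8° = 0.6822 / 0.7481 = 0.912

FS = 0.91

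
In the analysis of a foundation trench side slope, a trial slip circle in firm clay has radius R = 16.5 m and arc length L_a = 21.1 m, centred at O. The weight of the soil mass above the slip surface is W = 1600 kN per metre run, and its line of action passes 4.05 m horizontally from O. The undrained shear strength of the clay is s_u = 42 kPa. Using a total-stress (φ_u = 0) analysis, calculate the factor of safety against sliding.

Taking moments about the centre O, the resisting moment is provided by the undrained shear strength acting along the arc:
M_R = s_u·L_a·R = 42·21.10·16.5 = 14622.3 kN·m/m
M_D = W·d = 1600·4.05 = 6480.0 kN·m/m
FS = M_R / M_D = 14622.3 / 6480.0 = 2.257

FS = 2.26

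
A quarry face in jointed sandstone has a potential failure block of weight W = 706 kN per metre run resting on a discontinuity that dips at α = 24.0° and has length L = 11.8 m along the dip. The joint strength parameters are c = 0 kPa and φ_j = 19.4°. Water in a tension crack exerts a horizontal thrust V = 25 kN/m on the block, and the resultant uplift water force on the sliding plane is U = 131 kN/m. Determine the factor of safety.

Resolving the block weight along and normal to the plane and applying the Mohr–Coulomb strength on the joint:
N' = W cosα − U − V sinα = 706·cos24.0° − 131 − 25·sin24.0° = 503.8 kN/m
Driving force T = W sinα + V cosα = 706·sin24.0° + 25·cos24.0° = 310.0 kN/m
Resisting force R = c·L + N'·tanφ_j = 0·11.8 + 503.8·tan19.4° = 0.0 + 177.4 = 177.4 kN/m
FS = R / T = 177.4 / 310.0 = 0.572

FS = 0.57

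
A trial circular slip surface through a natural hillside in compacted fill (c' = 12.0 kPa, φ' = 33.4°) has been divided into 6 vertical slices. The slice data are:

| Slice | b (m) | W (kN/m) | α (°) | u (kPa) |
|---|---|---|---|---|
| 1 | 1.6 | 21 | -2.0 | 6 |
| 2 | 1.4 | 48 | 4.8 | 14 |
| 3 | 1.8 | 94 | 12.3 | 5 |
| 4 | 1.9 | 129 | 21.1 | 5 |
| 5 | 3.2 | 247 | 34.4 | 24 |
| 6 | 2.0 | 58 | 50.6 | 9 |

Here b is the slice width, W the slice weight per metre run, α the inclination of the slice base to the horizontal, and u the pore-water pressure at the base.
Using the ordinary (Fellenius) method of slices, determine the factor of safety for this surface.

Ordinary method of slices: FS = Σ[c'·Δl_i + (W_i cosα_i − u_i·Δl_i)·tanφ'] / Σ W_i sinα_i, with Δl_i = b_i / cosα_i.
Slice 1: Δl = 1.6/cos(-2.0°) = 1.601 m; N'_1 = 21·cos(-2.0°) − 6·1.601 = 11.4; c'Δl = 19.21; W sinα = -0.7
Slice 2: Δl = 1.4/cos4.8° = 1.405 m; N'_2 = 48·cos4.8° − 14·1.405 = 28.2; c'Δl = 16.86; W sinα = 4.0
Slice 3: Δl = 1.8/cos12.3° = 1.842 m; N'_3 = 94·cos12.3° − 5·1.842 = 82.6; c'Δl = 22.11; W sinα = 20.0
Slice 4: Δl = 1.9/cos21.1° = 2.037 m; N'_4 = 129·cos21.1° − 5·2.037 = 110.2; c'Δl = 24.44; W sinα = 46.4
Slice 5: Δl = 3.2/cos34.4° = 3.878 m; N'_5 = 247·cos34.4° − 24·3.878 = 110.7; c'Δl = 46.54; W sinα = 139.5
Slice 6: Δl = 2.0/cos50.6° = 3.151 m; N'_6 = 58·cos50.6° − 9·3.151 = 8.5; c'Δl = 37.81; W sinα = 44.8
Σc'Δl = 167.0 kN/m; ΣN' = 351.5 kN/m; ΣW sinα = 254.1 kN/m
Resisting = 167.0 + 351.5·tan33.4° = 167.0 + 231.8 = 398.8 kN/m
FS = 398.8 / 254.1 = 1.569

FS = 1.57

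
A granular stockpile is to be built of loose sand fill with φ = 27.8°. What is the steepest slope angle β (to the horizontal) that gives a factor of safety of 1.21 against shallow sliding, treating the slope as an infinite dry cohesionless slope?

β = 23.5°

For an infinite dry cohesionless slope FS = tanφ/tanβ, so tanβ = tanφ / FS.
tanβ = tan27.8° / 1.21 = 0.5272 / 1.21 = 0.4357
β = arctan(0.4357) = 23.54°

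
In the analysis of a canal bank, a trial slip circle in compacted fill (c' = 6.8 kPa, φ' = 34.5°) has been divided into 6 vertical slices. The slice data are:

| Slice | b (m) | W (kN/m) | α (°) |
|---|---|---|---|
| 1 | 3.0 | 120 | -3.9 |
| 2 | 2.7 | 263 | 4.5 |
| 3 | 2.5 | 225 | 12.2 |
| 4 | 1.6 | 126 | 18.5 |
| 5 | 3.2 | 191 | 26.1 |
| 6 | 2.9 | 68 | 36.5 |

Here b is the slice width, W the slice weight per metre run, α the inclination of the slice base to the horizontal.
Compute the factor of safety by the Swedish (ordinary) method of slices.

FS = 3.42

Ordinary method of slices: FS = Σ[c'·Δl_i + (W_i cosα_i)·tanφ'] / Σ W_i sinα_i, with Δl_i = b_i / cosα_i.
Slice 1: Δl = 3.0/cos(-3.9°) = 3.007 m; N'_1 = 120·cos(-3.9°) = 119.7; c'Δl = 20.45; W sinα = -8.2
Slice 2: Δl = 2.7/cos4.5° = 2.708 m; N'_2 = 263·cos4.5° = 262.2; c'Δl = 18.42; W sinα = 20.6
Slice 3: Δl = 2.5/cos12.2° = 2.558 m; N'_3 = 225·cos12.2° = 219.9; c'Δl = 17.39; W sinα = 47.5
Slice 4: Δl = 1.6/cos18.5° = 1.687 m; N'_4 = 126·cos18.5° = 119.5; c'Δl = 11.47; W sinα = 40.0
Slice 5: Δl = 3.2/cos26.1° = 3.563 m; N'_5 = 191·cos26.1° = 171.5; c'Δl = 24.23; W sinα = 84.0
Slice 6: Δl = 2.9/cos36.5° = 3.608 m; N'_6 = 68·cos36.5° = 54.7; c'Δl = 24.53; W sinα = 40.4
Σc'Δl = 116.5 kN/m; ΣN' = 947.5 kN/m; ΣW sinα = 224.5 kN/m
Resisting = 116.5 + 947.5·tan34.5° = 116.5 + 651.2 = 767.7 kN/m
FS = 767.7 / 224.5 = 3.420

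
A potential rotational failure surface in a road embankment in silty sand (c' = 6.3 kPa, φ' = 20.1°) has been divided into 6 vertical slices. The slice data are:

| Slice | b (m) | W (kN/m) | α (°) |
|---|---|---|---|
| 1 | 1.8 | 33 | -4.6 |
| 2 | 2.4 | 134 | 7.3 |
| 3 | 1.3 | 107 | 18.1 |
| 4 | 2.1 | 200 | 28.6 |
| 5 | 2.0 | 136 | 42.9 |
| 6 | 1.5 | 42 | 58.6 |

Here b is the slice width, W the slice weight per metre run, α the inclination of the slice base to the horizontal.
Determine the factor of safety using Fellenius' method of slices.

FS = 1.08

Ordinary method of slices: FS = Σ[c'·Δl_i + (W_i cosα_i)·tanφ'] / Σ W_i sinα_i, with Δl_i = b_i / cosα_i.
Slice 1: Δl = 1.8/cos(-4.6°) = 1.806 m; N'_1 = 33·cos(-4.6°) = 32.9; c'Δl = 11.38; W sinα = -2.6
Slice 2: Δl = 2.4/cos7.3° = 2.420 m; N'_2 = 134·cos7.3° = 132.9; c'Δl = 15.24; W sinα = 17.0
Slice 3: Δl = 1.3/cos18.1° = 1.368 m; N'_3 = 107·cos18.1° = 101.7; c'Δl = 8.62; W sinα = 33.2
Slice 4: Δl = 2.1/cos28.6° = 2.392 m; N'_4 = 200·cos28.6° = 175.6; c'Δl = 15.07; W sinα = 95.7
Slice 5: Δl = 2.0/cos42.9° = 2.730 m; N'_5 = 136·cos42.9° = 99.6; c'Δl = 17.20; W sinα = 92.6
Slice 6: Δl = 1.5/cos58.6° = 2.879 m; N'_6 = 42·cos58.6° = 21.9; c'Δl = 18.14; W sinα = 35.8
Σc'Δl = 85.6 kN/m; ΣN' = 564.6 kN/m; ΣW sinα = 271.8 kN/m
Resisting = 85.6 + 564.6·tan20.1° = 85.6 + 206.6 = 292.3 kN/m
FS = 292.3 / 271.8 = 1.075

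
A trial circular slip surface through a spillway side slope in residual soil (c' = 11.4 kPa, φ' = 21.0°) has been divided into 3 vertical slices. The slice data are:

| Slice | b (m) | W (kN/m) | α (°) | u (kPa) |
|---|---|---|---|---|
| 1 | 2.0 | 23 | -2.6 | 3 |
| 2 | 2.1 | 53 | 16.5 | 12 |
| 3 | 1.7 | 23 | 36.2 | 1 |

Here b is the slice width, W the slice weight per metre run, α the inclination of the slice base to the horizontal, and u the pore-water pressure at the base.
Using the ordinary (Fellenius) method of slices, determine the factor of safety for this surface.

FS = 3.41

Ordinary method of slices: FS = Σ[c'·Δl_i + (W_i cosα_i − u_i·Δl_i)·tanφ'] / Σ W_i sinα_i, with Δl_i = b_i / cosα_i.
Slice 1: Δl = 2.0/cos(-2.6°) = 2.002 m; N'_1 = 23·cos(-2.6°) − 3·2.002 = 17.0; c'Δl = 22.82; W sinα = -1.0
Slice 2: Δl = 2.1/cos16.5° = 2.190 m; N'_2 = 53·cos16.5° − 12·2.190 = 24.5; c'Δl = 24.97; W sinα = 15.1
Slice 3: Δl = 1.7/cos36.2° = 2.107 m; N'_3 = 23·cos36.2° − 1·2.107 = 16.5; c'Δl = 24.02; W sinα = 13.6
Σc'Δl = 71.8 kN/m; ΣN' = 58.0 kN/m; ΣW sinα = 27.6 kN/m
Resisting = 71.8 + 58.0·tan21.0° = 71.8 + 22.2 = 94.1 kN/m
FS = 94.1 / 27.6 = 3.409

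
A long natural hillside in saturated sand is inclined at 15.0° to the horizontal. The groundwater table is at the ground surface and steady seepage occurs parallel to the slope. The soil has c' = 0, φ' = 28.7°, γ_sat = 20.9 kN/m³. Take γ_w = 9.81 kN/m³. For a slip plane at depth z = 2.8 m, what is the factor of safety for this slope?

With seepage parallel to the slope and the water table at the surface, the effective normal stress on the slip plane uses the buoyant unit weight γ' = γ_sat − γ_w while the driving shear stress uses γ_sat:
FS = [c' + γ' z cos²β tanφ'] / [γ_sat z sinβ cosβ]
(For c' = 0 this reduces to FS = (γ'/γ_sat)·tanφ'/tanβ.)
γ' = 20.9 − 9.81 = 11.09 kN/m³
Numerator = 0.0 + 11.09·2.8·cos²15.0°·tan28.7° = 0.0 + 11.09·2.8·0.9330·0.5475 = 15.862 kPa
Denominator = 20.9·2.8·sin15.0°·cos15.0° = 20.9·2.8·0.2588·0.9659 = 14.630 kPa
FS = 15.862 / 14.630 = 1.084

FS = 1.08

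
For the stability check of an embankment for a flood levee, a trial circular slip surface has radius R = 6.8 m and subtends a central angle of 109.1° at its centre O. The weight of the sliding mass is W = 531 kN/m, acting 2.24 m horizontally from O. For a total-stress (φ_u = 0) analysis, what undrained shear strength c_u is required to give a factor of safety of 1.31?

FS = c_u·L_a·R / (W·d), so c_u = FS·W·d / (L_a·R).
Arc length L_a = R·θ = 6.8·(109.1°·π/180) = 6.8·1.9042 = 12.95 m
c_u = 1.31·531·2.24 / (12.95·6.8) = 1558.2 / 88.05 = 17.70 kPa

c_u = 17.7 kPa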